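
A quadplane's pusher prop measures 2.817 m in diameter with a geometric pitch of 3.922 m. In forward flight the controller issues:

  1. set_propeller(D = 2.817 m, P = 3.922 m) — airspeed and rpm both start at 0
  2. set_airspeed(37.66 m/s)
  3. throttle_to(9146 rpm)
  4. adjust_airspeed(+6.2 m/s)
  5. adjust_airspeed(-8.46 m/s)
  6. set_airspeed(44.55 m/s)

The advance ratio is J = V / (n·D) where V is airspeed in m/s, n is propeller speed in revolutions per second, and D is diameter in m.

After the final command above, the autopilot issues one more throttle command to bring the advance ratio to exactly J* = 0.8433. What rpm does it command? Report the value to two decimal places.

set_propeller: D = 2.817 m, P = 3.922 m (p = P/D = 1.392261); state ← (V=0, rpm=0)
set_airspeed(37.66): V ← 37.66 m/s
throttle_to(9146): rpm ← 9146
adjust_airspeed(+6.2): V ← 37.66 +6.2 = 43.86 m/s
adjust_airspeed(-8.46): V ← 43.86 -8.46 = 35.4 m/s
set_airspeed(44.55): V ← 44.55 m/s
final state: V = 44.55 m/s, rpm = 9146 → n = rpm/60 = 152.433333 rev/s
target J* = 0.8433; solve J* = V/(n·D) for n: n = V/(J*·D) = 44.55/(0.8433 × 2.817) = 18.753346 rev/s
rpm = 60·n = 1125.200746

rpm = 1125.20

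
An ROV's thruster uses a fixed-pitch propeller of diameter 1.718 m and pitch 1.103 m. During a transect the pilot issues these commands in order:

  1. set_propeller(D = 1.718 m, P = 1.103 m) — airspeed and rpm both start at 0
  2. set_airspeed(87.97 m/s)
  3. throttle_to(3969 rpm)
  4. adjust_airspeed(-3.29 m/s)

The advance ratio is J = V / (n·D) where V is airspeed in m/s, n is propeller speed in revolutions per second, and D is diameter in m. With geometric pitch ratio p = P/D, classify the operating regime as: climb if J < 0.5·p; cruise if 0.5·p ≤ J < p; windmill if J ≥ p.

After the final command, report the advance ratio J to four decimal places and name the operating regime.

J = 0.7451, regime = windmill

set_propeller: D = 1.718 m, P = 1.103 m (p = P/D = 0.642026); state ← (V=0, rpm=0)
set_airspeed(87.97): V ← 87.97 m/s
throttle_to(3969): rpm ← 3969
adjust_airspeed(-3.29): V ← 87.97 -3.29 = 84.68 m/s
final state: V = 84.68 m/s, rpm = 3969 → n = rpm/60 = 66.150000 rev/s
J = V / (n·D) = 84.68 / (66.150000 × 1.718) = 0.745123
regime bands: climb J<0.3210 | cruise [0.3210, 0.6420) | windmill J≥0.6420
J = 0.7451 → windmill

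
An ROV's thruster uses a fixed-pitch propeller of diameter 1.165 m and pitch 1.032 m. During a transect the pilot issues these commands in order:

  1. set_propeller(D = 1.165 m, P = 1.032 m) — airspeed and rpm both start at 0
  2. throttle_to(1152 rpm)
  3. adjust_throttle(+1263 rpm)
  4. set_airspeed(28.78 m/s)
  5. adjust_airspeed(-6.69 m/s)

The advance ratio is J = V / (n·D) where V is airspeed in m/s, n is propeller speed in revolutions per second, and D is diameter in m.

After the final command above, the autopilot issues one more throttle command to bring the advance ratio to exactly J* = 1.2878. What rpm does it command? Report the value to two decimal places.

set_propeller: D = 1.165 m, P = 1.032 m (p = P/D = 0.885837); state ← (V=0, rpm=0)
throttle_to(1152): rpm ← 1152
adjust_throttle(+1263): rpm ← 1152 +1263 = 2415
set_airspeed(28.78): V ← 28.78 m/s
adjust_airspeed(-6.69): V ← 28.78 -6.69 = 22.09 m/s
final state: V = 22.09 m/s, rpm = 2415 → n = rpm/60 = 40.250000 rev/s
target J* = 1.2878; solve J* = V/(n·D) for n: n = V/(J*·D) = 22.09/(1.2878 × 1.165) = 14.723850 rev/s
rpm = 60·n = 883.430970

rpm = 883.43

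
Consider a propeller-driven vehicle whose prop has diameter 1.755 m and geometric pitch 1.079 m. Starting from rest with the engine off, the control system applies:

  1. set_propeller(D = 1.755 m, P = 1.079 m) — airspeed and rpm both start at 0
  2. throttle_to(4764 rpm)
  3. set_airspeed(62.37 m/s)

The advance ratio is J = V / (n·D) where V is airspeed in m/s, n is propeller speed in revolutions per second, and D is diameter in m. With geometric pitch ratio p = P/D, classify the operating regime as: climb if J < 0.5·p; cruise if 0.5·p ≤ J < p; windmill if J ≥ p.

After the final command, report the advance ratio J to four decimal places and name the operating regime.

set_propeller: D = 1.755 m, P = 1.079 m (p = P/D = 0.614815); state ← (V=0, rpm=0)
throttle_to(4764): rpm ← 4764
set_airspeed(62.37): V ← 62.37 m/s
final state: V = 62.37 m/s, rpm = 4764 → n = rpm/60 = 79.400000 rev/s
J = V / (n·D) = 62.37 / (79.400000 × 1.755) = 0.447588
regime bands: climb J<0.3074 | cruise [0.3074, 0.6148) | windmill J≥0.6148
J = 0.4476 → cruise

J = 0.4476, regime = cruise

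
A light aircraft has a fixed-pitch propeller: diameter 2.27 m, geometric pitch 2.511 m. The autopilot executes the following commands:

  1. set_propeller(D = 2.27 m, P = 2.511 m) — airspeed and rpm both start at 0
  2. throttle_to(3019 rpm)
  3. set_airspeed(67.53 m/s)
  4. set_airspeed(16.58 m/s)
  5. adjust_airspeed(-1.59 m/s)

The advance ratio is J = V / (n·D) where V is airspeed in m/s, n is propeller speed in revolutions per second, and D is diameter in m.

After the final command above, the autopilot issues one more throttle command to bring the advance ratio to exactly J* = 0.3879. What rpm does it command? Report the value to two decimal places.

set_propeller: D = 2.27 m, P = 2.511 m (p = P/D = 1.106167); state ← (V=0, rpm=0)
throttle_to(3019): rpm ← 3019
set_airspeed(67.53): V ← 67.53 m/s
set_airspeed(16.58): V ← 16.58 m/s
adjust_airspeed(-1.59): V ← 16.58 -1.59 = 14.99 m/s
final state: V = 14.99 m/s, rpm = 3019 → n = rpm/60 = 50.316667 rev/s
target J* = 0.3879; solve J* = V/(n·D) for n: n = V/(J*·D) = 14.99/(0.3879 × 2.27) = 17.023780 rev/s
rpm = 60·n = 1021.426795

rpm = 1021.43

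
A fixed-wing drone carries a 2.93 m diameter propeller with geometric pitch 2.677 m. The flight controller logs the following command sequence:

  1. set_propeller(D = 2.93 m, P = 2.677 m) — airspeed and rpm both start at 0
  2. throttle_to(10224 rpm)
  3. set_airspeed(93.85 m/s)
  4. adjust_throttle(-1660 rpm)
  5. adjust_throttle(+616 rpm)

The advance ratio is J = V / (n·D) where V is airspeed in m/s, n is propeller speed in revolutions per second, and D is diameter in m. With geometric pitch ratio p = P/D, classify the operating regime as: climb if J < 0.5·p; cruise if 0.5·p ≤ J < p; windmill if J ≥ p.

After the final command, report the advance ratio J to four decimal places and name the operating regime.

J = 0.2094, regime = climb

set_propeller: D = 2.93 m, P = 2.677 m (p = P/D = 0.913652); state ← (V=0, rpm=0)
throttle_to(10224): rpm ← 10224
set_airspeed(93.85): V ← 93.85 m/s
adjust_throttle(-1660): rpm ← 10224 -1660 = 8564
adjust_throttle(+616): rpm ← 8564 +616 = 9180
final state: V = 93.85 m/s, rpm = 9180 → n = rpm/60 = 153.000000 rev/s
J = V / (n·D) = 93.85 / (153.000000 × 2.93) = 0.209351
regime bands: climb J<0.4568 | cruise [0.4568, 0.9137) | windmill J≥0.9137
J = 0.2094 → climb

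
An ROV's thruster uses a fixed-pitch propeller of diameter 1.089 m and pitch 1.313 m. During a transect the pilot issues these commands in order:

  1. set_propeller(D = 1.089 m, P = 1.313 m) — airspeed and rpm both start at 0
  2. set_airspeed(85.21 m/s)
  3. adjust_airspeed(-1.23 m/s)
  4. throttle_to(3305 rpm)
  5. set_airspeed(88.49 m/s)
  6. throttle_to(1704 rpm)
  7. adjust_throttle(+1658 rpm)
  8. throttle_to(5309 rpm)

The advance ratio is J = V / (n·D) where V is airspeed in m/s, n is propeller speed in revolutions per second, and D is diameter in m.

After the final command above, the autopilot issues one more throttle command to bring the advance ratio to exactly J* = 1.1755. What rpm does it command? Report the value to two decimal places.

rpm = 4147.58

set_propeller: D = 1.089 m, P = 1.313 m (p = P/D = 1.205693); state ← (V=0, rpm=0)
set_airspeed(85.21): V ← 85.21 m/s
adjust_airspeed(-1.23): V ← 85.21 -1.23 = 83.98 m/s
throttle_to(3305): rpm ← 3305
set_airspeed(88.49): V ← 88.49 m/s
throttle_to(1704): rpm ← 1704
adjust_throttle(+1658): rpm ← 1704 +1658 = 3362
throttle_to(5309): rpm ← 5309
final state: V = 88.49 m/s, rpm = 5309 → n = rpm/60 = 88.483333 rev/s
target J* = 1.1755; solve J* = V/(n·D) for n: n = V/(J*·D) = 88.49/(1.1755 × 1.089) = 69.126359 rev/s
rpm = 60·n = 4147.581534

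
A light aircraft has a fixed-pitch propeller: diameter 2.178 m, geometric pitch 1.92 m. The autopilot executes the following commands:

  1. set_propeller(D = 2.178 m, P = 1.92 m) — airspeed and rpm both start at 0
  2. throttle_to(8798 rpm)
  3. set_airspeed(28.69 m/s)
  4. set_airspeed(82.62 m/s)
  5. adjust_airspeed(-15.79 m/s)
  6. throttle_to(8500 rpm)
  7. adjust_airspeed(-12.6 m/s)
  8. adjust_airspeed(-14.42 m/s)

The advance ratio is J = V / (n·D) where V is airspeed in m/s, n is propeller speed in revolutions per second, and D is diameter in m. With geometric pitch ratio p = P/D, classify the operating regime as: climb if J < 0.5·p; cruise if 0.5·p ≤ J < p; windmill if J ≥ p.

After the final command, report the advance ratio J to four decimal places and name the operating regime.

set_propeller: D = 2.178 m, P = 1.92 m (p = P/D = 0.881543); state ← (V=0, rpm=0)
throttle_to(8798): rpm ← 8798
set_airspeed(28.69): V ← 28.69 m/s
set_airspeed(82.62): V ← 82.62 m/s
adjust_airspeed(-15.79): V ← 82.62 -15.79 = 66.83 m/s
throttle_to(8500): rpm ← 8500
adjust_airspeed(-12.6): V ← 66.83 -12.6 = 54.23 m/s
adjust_airspeed(-14.42): V ← 54.23 -14.42 = 39.81 m/s
final state: V = 39.81 m/s, rpm = 8500 → n = rpm/60 = 141.666667 rev/s
J = V / (n·D) = 39.81 / (141.666667 × 2.178) = 0.129023
regime bands: climb J<0.4408 | cruise [0.4408, 0.8815) | windmill J≥0.8815
J = 0.1290 → climb

J = 0.1290, regime = climb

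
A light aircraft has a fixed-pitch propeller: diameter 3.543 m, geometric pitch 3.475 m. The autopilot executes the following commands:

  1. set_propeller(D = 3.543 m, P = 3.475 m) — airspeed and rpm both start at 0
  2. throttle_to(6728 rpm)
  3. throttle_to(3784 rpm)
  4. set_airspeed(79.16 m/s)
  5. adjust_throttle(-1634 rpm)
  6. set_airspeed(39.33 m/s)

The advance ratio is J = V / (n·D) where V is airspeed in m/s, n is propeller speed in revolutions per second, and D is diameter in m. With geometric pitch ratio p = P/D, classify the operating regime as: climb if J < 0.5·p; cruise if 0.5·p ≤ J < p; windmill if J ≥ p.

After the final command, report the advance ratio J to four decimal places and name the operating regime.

set_propeller: D = 3.543 m, P = 3.475 m (p = P/D = 0.980807); state ← (V=0, rpm=0)
throttle_to(6728): rpm ← 6728
throttle_to(3784): rpm ← 3784
set_airspeed(79.16): V ← 79.16 m/s
adjust_throttle(-1634): rpm ← 3784 -1634 = 2150
set_airspeed(39.33): V ← 39.33 m/s
final state: V = 39.33 m/s, rpm = 2150 → n = rpm/60 = 35.833333 rev/s
J = V / (n·D) = 39.33 / (35.833333 × 3.543) = 0.309789
regime bands: climb J<0.4904 | cruise [0.4904, 0.9808) | windmill J≥0.9808
J = 0.3098 → climb

J = 0.3098, regime = climb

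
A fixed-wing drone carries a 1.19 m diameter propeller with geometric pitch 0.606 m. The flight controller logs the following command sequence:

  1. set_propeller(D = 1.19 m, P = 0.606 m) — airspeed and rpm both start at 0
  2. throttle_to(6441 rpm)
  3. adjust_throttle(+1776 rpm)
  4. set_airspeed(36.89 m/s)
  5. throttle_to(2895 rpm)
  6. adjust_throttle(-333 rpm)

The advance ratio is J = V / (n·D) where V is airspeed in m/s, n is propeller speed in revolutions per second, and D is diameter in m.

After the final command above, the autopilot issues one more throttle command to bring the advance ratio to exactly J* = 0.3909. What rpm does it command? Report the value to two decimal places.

rpm = 4758.25

set_propeller: D = 1.19 m, P = 0.606 m (p = P/D = 0.509244); state ← (V=0, rpm=0)
throttle_to(6441): rpm ← 6441
adjust_throttle(+1776): rpm ← 6441 +1776 = 8217
set_airspeed(36.89): V ← 36.89 m/s
throttle_to(2895): rpm ← 2895
adjust_throttle(-333): rpm ← 2895 -333 = 2562
final state: V = 36.89 m/s, rpm = 2562 → n = rpm/60 = 42.700000 rev/s
target J* = 0.3909; solve J* = V/(n·D) for n: n = V/(J*·D) = 36.89/(0.3909 × 1.19) = 79.304170 rev/s
rpm = 60·n = 4758.250192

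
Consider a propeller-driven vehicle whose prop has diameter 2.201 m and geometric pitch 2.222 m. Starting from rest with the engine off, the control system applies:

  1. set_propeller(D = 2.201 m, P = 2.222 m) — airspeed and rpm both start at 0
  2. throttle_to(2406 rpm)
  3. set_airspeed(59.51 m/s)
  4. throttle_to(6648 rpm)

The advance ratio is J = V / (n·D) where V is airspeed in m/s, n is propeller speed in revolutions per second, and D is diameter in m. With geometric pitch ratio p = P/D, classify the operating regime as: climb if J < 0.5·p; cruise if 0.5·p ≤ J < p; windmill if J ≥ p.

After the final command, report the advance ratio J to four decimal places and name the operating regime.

set_propeller: D = 2.201 m, P = 2.222 m (p = P/D = 1.009541); state ← (V=0, rpm=0)
throttle_to(2406): rpm ← 2406
set_airspeed(59.51): V ← 59.51 m/s
throttle_to(6648): rpm ← 6648
final state: V = 59.51 m/s, rpm = 6648 → n = rpm/60 = 110.800000 rev/s
J = V / (n·D) = 59.51 / (110.800000 × 2.201) = 0.244023
regime bands: climb J<0.5048 | cruise [0.5048, 1.0095) | windmill J≥1.0095
J = 0.2440 → climb

J = 0.2440, regime = climb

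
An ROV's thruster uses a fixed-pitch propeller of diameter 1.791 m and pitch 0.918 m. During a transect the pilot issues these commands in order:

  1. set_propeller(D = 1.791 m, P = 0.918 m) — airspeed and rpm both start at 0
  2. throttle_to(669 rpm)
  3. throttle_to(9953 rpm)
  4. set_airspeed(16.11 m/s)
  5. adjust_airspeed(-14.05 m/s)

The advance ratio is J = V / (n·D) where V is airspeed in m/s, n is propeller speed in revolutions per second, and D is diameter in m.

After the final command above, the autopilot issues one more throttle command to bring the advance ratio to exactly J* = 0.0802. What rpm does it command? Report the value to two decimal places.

rpm = 860.50

set_propeller: D = 1.791 m, P = 0.918 m (p = P/D = 0.512563); state ← (V=0, rpm=0)
throttle_to(669): rpm ← 669
throttle_to(9953): rpm ← 9953
set_airspeed(16.11): V ← 16.11 m/s
adjust_airspeed(-14.05): V ← 16.11 -14.05 = 2.06 m/s
final state: V = 2.06 m/s, rpm = 9953 → n = rpm/60 = 165.883333 rev/s
target J* = 0.0802; solve J* = V/(n·D) for n: n = V/(J*·D) = 2.06/(0.0802 × 1.791) = 14.341589 rev/s
rpm = 60·n = 860.495328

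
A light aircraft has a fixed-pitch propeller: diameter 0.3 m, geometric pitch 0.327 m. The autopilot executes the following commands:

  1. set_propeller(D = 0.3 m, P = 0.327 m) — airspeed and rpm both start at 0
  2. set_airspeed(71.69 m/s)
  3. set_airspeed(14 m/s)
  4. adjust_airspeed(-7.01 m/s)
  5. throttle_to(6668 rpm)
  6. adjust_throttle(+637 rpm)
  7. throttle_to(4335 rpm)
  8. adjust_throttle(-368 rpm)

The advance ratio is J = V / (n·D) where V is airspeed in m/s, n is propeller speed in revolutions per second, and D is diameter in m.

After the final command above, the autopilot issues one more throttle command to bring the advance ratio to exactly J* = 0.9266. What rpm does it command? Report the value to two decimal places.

rpm = 1508.74

set_propeller: D = 0.3 m, P = 0.327 m (p = P/D = 1.090000); state ← (V=0, rpm=0)
set_airspeed(71.69): V ← 71.69 m/s
set_airspeed(14): V ← 14 m/s
adjust_airspeed(-7.01): V ← 14 -7.01 = 6.99 m/s
throttle_to(6668): rpm ← 6668
adjust_throttle(+637): rpm ← 6668 +637 = 7305
throttle_to(4335): rpm ← 4335
adjust_throttle(-368): rpm ← 4335 -368 = 3967
final state: V = 6.99 m/s, rpm = 3967 → n = rpm/60 = 66.116667 rev/s
target J* = 0.9266; solve J* = V/(n·D) for n: n = V/(J*·D) = 6.99/(0.9266 × 0.3) = 25.145694 rev/s
rpm = 60·n = 1508.741636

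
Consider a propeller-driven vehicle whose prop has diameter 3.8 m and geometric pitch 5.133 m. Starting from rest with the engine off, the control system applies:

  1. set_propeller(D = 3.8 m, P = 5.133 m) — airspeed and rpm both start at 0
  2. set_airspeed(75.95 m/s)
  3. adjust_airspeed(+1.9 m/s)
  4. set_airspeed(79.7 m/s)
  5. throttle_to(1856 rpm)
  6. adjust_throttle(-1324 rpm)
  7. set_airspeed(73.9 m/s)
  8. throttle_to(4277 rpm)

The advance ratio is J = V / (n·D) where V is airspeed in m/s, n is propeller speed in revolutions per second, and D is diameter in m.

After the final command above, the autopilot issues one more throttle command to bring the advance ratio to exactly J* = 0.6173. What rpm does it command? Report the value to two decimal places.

rpm = 1890.24

set_propeller: D = 3.8 m, P = 5.133 m (p = P/D = 1.350789); state ← (V=0, rpm=0)
set_airspeed(75.95): V ← 75.95 m/s
adjust_airspeed(+1.9): V ← 75.95 +1.9 = 77.85 m/s
set_airspeed(79.7): V ← 79.7 m/s
throttle_to(1856): rpm ← 1856
adjust_throttle(-1324): rpm ← 1856 -1324 = 532
set_airspeed(73.9): V ← 73.9 m/s
throttle_to(4277): rpm ← 4277
final state: V = 73.9 m/s, rpm = 4277 → n = rpm/60 = 71.283333 rev/s
target J* = 0.6173; solve J* = V/(n·D) for n: n = V/(J*·D) = 73.9/(0.6173 × 3.8) = 31.503918 rev/s
rpm = 60·n = 1890.235064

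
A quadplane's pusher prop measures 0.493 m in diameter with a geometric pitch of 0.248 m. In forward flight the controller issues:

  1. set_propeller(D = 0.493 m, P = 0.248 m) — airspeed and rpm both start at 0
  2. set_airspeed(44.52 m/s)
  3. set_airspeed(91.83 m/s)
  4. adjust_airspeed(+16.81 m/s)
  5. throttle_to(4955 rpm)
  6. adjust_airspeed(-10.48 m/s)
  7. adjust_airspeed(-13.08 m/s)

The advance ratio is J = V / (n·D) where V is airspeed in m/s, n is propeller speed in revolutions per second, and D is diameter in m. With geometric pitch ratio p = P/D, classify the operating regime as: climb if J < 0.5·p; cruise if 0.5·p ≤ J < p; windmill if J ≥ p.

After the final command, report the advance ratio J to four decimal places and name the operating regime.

set_propeller: D = 0.493 m, P = 0.248 m (p = P/D = 0.503043); state ← (V=0, rpm=0)
set_airspeed(44.52): V ← 44.52 m/s
set_airspeed(91.83): V ← 91.83 m/s
adjust_airspeed(+16.81): V ← 91.83 +16.81 = 108.64 m/s
throttle_to(4955): rpm ← 4955
adjust_airspeed(-10.48): V ← 108.64 -10.48 = 98.16 m/s
adjust_airspeed(-13.08): V ← 98.16 -13.08 = 85.08 m/s
final state: V = 85.08 m/s, rpm = 4955 → n = rpm/60 = 82.583333 rev/s
J = V / (n·D) = 85.08 / (82.583333 × 0.493) = 2.089720
regime bands: climb J<0.2515 | cruise [0.2515, 0.5030) | windmill J≥0.5030
J = 2.0897 → windmill

J = 2.0897, regime = windmill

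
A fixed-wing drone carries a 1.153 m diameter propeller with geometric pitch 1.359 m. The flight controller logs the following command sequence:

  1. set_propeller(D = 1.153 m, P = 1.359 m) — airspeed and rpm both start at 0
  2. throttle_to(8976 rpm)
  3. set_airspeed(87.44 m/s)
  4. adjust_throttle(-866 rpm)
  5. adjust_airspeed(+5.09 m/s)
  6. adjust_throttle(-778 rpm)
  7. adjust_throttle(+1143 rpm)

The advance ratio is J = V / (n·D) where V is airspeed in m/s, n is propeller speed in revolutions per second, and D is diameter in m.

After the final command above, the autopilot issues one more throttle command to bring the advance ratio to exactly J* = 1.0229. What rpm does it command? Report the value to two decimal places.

set_propeller: D = 1.153 m, P = 1.359 m (p = P/D = 1.178664); state ← (V=0, rpm=0)
throttle_to(8976): rpm ← 8976
set_airspeed(87.44): V ← 87.44 m/s
adjust_throttle(-866): rpm ← 8976 -866 = 8110
adjust_airspeed(+5.09): V ← 87.44 +5.09 = 92.53 m/s
adjust_throttle(-778): rpm ← 8110 -778 = 7332
adjust_throttle(+1143): rpm ← 7332 +1143 = 8475
final state: V = 92.53 m/s, rpm = 8475 → n = rpm/60 = 141.250000 rev/s
target J* = 1.0229; solve J* = V/(n·D) for n: n = V/(J*·D) = 92.53/(1.0229 × 1.153) = 78.454901 rev/s
rpm = 60·n = 4707.294033

rpm = 4707.29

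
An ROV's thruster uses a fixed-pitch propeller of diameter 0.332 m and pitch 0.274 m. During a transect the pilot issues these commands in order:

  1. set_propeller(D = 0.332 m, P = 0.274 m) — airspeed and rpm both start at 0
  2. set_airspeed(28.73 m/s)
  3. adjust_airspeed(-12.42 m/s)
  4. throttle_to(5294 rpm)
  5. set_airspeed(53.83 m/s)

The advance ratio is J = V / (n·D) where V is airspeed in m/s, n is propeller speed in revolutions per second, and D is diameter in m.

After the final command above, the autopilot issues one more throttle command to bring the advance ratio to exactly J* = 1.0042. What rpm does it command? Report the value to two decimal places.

set_propeller: D = 0.332 m, P = 0.274 m (p = P/D = 0.825301); state ← (V=0, rpm=0)
set_airspeed(28.73): V ← 28.73 m/s
adjust_airspeed(-12.42): V ← 28.73 -12.42 = 16.31 m/s
throttle_to(5294): rpm ← 5294
set_airspeed(53.83): V ← 53.83 m/s
final state: V = 53.83 m/s, rpm = 5294 → n = rpm/60 = 88.233333 rev/s
target J* = 1.0042; solve J* = V/(n·D) for n: n = V/(J*·D) = 53.83/(1.0042 × 0.332) = 161.460420 rev/s
rpm = 60·n = 9687.625227

rpm = 9687.63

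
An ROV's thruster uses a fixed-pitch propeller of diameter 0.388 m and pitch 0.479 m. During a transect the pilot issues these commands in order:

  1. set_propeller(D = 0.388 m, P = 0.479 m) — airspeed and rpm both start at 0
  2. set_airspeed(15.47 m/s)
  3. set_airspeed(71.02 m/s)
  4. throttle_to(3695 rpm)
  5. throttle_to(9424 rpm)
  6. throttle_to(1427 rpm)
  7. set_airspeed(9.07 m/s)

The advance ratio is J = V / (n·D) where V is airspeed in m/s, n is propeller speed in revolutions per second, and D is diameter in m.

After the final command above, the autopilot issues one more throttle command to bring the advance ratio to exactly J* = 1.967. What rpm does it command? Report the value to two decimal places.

rpm = 713.05

set_propeller: D = 0.388 m, P = 0.479 m (p = P/D = 1.234536); state ← (V=0, rpm=0)
set_airspeed(15.47): V ← 15.47 m/s
set_airspeed(71.02): V ← 71.02 m/s
throttle_to(3695): rpm ← 3695
throttle_to(9424): rpm ← 9424
throttle_to(1427): rpm ← 1427
set_airspeed(9.07): V ← 9.07 m/s
final state: V = 9.07 m/s, rpm = 1427 → n = rpm/60 = 23.783333 rev/s
target J* = 1.967; solve J* = V/(n·D) for n: n = V/(J*·D) = 9.07/(1.967 × 0.388) = 11.884234 rev/s
rpm = 60·n = 713.054052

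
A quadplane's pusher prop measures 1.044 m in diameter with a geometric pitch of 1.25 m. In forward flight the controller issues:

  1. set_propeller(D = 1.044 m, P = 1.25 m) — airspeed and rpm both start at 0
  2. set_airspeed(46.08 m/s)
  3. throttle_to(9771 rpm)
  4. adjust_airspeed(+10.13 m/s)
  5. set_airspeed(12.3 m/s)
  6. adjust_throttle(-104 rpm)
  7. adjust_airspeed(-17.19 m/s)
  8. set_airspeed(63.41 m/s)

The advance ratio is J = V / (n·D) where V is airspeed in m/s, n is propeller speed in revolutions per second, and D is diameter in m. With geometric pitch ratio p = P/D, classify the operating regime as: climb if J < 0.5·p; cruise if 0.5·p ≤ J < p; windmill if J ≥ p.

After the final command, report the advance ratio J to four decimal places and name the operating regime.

set_propeller: D = 1.044 m, P = 1.25 m (p = P/D = 1.197318); state ← (V=0, rpm=0)
set_airspeed(46.08): V ← 46.08 m/s
throttle_to(9771): rpm ← 9771
adjust_airspeed(+10.13): V ← 46.08 +10.13 = 56.21 m/s
set_airspeed(12.3): V ← 12.3 m/s
adjust_throttle(-104): rpm ← 9771 -104 = 9667
adjust_airspeed(-17.19): V ← 12.3 -17.19 = -4.89 m/s
set_airspeed(63.41): V ← 63.41 m/s
final state: V = 63.41 m/s, rpm = 9667 → n = rpm/60 = 161.116667 rev/s
J = V / (n·D) = 63.41 / (161.116667 × 1.044) = 0.376979
regime bands: climb J<0.5987 | cruise [0.5987, 1.1973) | windmill J≥1.1973
J = 0.3770 → climb

J = 0.3770, regime = climb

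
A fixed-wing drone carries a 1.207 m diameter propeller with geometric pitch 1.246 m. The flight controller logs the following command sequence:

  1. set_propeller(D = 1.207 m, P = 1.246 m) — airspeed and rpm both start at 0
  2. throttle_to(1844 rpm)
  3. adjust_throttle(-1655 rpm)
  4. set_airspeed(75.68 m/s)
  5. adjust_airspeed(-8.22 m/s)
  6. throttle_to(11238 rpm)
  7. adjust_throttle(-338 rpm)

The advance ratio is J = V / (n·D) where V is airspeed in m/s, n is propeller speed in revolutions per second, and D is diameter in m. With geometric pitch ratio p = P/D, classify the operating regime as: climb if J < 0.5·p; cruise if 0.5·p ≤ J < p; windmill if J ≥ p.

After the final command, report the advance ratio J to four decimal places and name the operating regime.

set_propeller: D = 1.207 m, P = 1.246 m (p = P/D = 1.032312); state ← (V=0, rpm=0)
throttle_to(1844): rpm ← 1844
adjust_throttle(-1655): rpm ← 1844 -1655 = 189
set_airspeed(75.68): V ← 75.68 m/s
adjust_airspeed(-8.22): V ← 75.68 -8.22 = 67.46 m/s
throttle_to(11238): rpm ← 11238
adjust_throttle(-338): rpm ← 11238 -338 = 10900
final state: V = 67.46 m/s, rpm = 10900 → n = rpm/60 = 181.666667 rev/s
J = V / (n·D) = 67.46 / (181.666667 × 1.207) = 0.307655
regime bands: climb J<0.5162 | cruise [0.5162, 1.0323) | windmill J≥1.0323
J = 0.3077 → climb

J = 0.3077, regime = climb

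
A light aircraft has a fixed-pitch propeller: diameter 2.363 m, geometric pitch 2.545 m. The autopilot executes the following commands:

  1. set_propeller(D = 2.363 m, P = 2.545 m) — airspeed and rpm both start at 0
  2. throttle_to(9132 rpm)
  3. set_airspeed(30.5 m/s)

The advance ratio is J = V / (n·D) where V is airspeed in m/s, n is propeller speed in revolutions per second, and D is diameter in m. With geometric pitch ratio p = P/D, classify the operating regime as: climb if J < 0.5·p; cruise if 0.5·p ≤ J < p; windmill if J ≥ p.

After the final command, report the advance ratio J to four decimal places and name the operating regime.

J = 0.0848, regime = climb

set_propeller: D = 2.363 m, P = 2.545 m (p = P/D = 1.077021); state ← (V=0, rpm=0)
throttle_to(9132): rpm ← 9132
set_airspeed(30.5): V ← 30.5 m/s
final state: V = 30.5 m/s, rpm = 9132 → n = rpm/60 = 152.200000 rev/s
J = V / (n·D) = 30.5 / (152.200000 × 2.363) = 0.084805
regime bands: climb J<0.5385 | cruise [0.5385, 1.0770) | windmill J≥1.0770
J = 0.0848 → climb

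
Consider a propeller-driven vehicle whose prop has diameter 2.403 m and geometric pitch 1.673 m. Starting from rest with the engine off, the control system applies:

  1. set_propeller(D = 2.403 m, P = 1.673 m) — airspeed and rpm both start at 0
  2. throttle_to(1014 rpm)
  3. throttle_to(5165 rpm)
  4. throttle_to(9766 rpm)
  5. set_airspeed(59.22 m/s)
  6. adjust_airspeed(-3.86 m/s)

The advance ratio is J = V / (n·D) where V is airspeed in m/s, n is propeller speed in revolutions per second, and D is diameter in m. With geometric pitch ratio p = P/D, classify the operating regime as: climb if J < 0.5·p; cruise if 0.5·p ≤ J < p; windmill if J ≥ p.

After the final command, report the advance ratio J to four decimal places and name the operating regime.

J = 0.1415, regime = climb

set_propeller: D = 2.403 m, P = 1.673 m (p = P/D = 0.696213); state ← (V=0, rpm=0)
throttle_to(1014): rpm ← 1014
throttle_to(5165): rpm ← 5165
throttle_to(9766): rpm ← 9766
set_airspeed(59.22): V ← 59.22 m/s
adjust_airspeed(-3.86): V ← 59.22 -3.86 = 55.36 m/s
final state: V = 55.36 m/s, rpm = 9766 → n = rpm/60 = 162.766667 rev/s
J = V / (n·D) = 55.36 / (162.766667 × 2.403) = 0.141539
regime bands: climb J<0.3481 | cruise [0.3481, 0.6962) | windmill J≥0.6962
J = 0.1415 → climb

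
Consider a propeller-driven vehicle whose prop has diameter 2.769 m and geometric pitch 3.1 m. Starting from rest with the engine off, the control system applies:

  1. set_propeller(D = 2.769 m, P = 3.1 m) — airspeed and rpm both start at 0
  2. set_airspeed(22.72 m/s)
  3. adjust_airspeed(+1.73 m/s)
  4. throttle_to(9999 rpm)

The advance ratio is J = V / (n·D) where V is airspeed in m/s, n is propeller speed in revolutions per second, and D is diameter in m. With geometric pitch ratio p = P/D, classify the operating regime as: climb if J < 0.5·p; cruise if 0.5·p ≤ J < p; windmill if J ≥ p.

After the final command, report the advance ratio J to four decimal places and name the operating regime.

J = 0.0530, regime = climb

set_propeller: D = 2.769 m, P = 3.1 m (p = P/D = 1.119538); state ← (V=0, rpm=0)
set_airspeed(22.72): V ← 22.72 m/s
adjust_airspeed(+1.73): V ← 22.72 +1.73 = 24.45 m/s
throttle_to(9999): rpm ← 9999
final state: V = 24.45 m/s, rpm = 9999 → n = rpm/60 = 166.650000 rev/s
J = V / (n·D) = 24.45 / (166.650000 × 2.769) = 0.052985
regime bands: climb J<0.5598 | cruise [0.5598, 1.1195) | windmill J≥1.1195
J = 0.0530 → climb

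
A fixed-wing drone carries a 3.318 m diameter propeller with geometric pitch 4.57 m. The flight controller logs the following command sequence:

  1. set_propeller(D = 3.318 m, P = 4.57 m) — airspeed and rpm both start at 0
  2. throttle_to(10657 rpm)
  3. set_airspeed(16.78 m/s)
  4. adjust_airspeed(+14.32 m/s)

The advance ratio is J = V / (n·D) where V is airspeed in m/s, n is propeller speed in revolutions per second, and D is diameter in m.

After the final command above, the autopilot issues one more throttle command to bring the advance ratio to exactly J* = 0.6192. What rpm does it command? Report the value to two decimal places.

rpm = 908.25

set_propeller: D = 3.318 m, P = 4.57 m (p = P/D = 1.377336); state ← (V=0, rpm=0)
throttle_to(10657): rpm ← 10657
set_airspeed(16.78): V ← 16.78 m/s
adjust_airspeed(+14.32): V ← 16.78 +14.32 = 31.1 m/s
final state: V = 31.1 m/s, rpm = 10657 → n = rpm/60 = 177.616667 rev/s
target J* = 0.6192; solve J* = V/(n·D) for n: n = V/(J*·D) = 31.1/(0.6192 × 3.318) = 15.137462 rev/s
rpm = 60·n = 908.247707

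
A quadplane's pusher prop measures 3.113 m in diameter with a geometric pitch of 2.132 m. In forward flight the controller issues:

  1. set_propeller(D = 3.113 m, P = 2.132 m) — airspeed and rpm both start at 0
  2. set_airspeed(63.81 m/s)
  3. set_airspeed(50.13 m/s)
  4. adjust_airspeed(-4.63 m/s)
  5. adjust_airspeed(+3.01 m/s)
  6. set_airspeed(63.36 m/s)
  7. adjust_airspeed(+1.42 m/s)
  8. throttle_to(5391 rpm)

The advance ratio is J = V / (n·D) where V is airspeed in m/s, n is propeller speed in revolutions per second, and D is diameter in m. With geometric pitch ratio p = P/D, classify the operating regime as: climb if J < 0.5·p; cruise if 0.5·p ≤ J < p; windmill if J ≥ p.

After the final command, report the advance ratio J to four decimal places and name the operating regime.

J = 0.2316, regime = climb

set_propeller: D = 3.113 m, P = 2.132 m (p = P/D = 0.684870); state ← (V=0, rpm=0)
set_airspeed(63.81): V ← 63.81 m/s
set_airspeed(50.13): V ← 50.13 m/s
adjust_airspeed(-4.63): V ← 50.13 -4.63 = 45.5 m/s
adjust_airspeed(+3.01): V ← 45.5 +3.01 = 48.51 m/s
set_airspeed(63.36): V ← 63.36 m/s
adjust_airspeed(+1.42): V ← 63.36 +1.42 = 64.78 m/s
throttle_to(5391): rpm ← 5391
final state: V = 64.78 m/s, rpm = 5391 → n = rpm/60 = 89.850000 rev/s
J = V / (n·D) = 64.78 / (89.850000 × 3.113) = 0.231603
regime bands: climb J<0.3424 | cruise [0.3424, 0.6849) | windmill J≥0.6849
J = 0.2316 → climb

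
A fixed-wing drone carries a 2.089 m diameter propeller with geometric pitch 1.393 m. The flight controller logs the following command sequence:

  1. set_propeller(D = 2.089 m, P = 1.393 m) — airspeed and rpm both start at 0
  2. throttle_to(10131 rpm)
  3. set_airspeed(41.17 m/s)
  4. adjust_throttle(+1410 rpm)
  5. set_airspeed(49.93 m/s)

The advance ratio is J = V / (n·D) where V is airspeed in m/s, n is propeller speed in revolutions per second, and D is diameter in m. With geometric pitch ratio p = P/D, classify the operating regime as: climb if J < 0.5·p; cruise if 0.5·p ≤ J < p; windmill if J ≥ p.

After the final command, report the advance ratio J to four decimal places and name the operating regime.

set_propeller: D = 2.089 m, P = 1.393 m (p = P/D = 0.666826); state ← (V=0, rpm=0)
throttle_to(10131): rpm ← 10131
set_airspeed(41.17): V ← 41.17 m/s
adjust_throttle(+1410): rpm ← 10131 +1410 = 11541
set_airspeed(49.93): V ← 49.93 m/s
final state: V = 49.93 m/s, rpm = 11541 → n = rpm/60 = 192.350000 rev/s
J = V / (n·D) = 49.93 / (192.350000 × 2.089) = 0.124260
regime bands: climb J<0.3334 | cruise [0.3334, 0.6668) | windmill J≥0.6668
J = 0.1243 → climb

J = 0.1243, regime = climb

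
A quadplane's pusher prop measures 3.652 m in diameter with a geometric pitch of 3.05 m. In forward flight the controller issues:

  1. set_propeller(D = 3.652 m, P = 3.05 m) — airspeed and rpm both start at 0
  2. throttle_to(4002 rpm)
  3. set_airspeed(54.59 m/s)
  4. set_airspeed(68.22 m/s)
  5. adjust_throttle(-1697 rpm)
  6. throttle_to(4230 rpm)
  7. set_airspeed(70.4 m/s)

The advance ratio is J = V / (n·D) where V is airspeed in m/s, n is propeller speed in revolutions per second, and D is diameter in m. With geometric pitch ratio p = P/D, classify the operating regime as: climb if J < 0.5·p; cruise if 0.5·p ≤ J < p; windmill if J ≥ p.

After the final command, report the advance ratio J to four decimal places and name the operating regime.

J = 0.2734, regime = climb

set_propeller: D = 3.652 m, P = 3.05 m (p = P/D = 0.835159); state ← (V=0, rpm=0)
throttle_to(4002): rpm ← 4002
set_airspeed(54.59): V ← 54.59 m/s
set_airspeed(68.22): V ← 68.22 m/s
adjust_throttle(-1697): rpm ← 4002 -1697 = 2305
throttle_to(4230): rpm ← 4230
set_airspeed(70.4): V ← 70.4 m/s
final state: V = 70.4 m/s, rpm = 4230 → n = rpm/60 = 70.500000 rev/s
J = V / (n·D) = 70.4 / (70.500000 × 3.652) = 0.273434
regime bands: climb J<0.4176 | cruise [0.4176, 0.8352) | windmill J≥0.8352
J = 0.2734 → climb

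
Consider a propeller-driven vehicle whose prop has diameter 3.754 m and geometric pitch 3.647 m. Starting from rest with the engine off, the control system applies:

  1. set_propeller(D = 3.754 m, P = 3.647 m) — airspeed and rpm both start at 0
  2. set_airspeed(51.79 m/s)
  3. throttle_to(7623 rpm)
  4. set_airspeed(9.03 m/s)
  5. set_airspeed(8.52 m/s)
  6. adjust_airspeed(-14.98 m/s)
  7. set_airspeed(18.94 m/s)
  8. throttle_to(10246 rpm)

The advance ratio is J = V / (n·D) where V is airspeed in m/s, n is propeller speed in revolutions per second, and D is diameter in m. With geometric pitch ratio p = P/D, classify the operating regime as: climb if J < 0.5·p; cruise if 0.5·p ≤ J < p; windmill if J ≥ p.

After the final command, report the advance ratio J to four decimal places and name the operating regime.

set_propeller: D = 3.754 m, P = 3.647 m (p = P/D = 0.971497); state ← (V=0, rpm=0)
set_airspeed(51.79): V ← 51.79 m/s
throttle_to(7623): rpm ← 7623
set_airspeed(9.03): V ← 9.03 m/s
set_airspeed(8.52): V ← 8.52 m/s
adjust_airspeed(-14.98): V ← 8.52 -14.98 = -6.46 m/s
set_airspeed(18.94): V ← 18.94 m/s
throttle_to(10246): rpm ← 10246
final state: V = 18.94 m/s, rpm = 10246 → n = rpm/60 = 170.766667 rev/s
J = V / (n·D) = 18.94 / (170.766667 × 3.754) = 0.029545
regime bands: climb J<0.4857 | cruise [0.4857, 0.9715) | windmill J≥0.9715
J = 0.0295 → climb

J = 0.0295, regime = climb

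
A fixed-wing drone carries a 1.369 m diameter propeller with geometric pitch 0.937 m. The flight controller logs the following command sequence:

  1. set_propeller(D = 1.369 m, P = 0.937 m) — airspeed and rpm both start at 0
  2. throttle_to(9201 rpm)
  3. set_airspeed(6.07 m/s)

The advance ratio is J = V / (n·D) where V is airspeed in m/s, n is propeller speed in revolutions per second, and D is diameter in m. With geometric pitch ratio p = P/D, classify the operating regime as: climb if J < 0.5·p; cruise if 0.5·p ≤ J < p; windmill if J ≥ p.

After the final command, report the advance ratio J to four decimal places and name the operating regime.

J = 0.0289, regime = climb

set_propeller: D = 1.369 m, P = 0.937 m (p = P/D = 0.684441); state ← (V=0, rpm=0)
throttle_to(9201): rpm ← 9201
set_airspeed(6.07): V ← 6.07 m/s
final state: V = 6.07 m/s, rpm = 9201 → n = rpm/60 = 153.350000 rev/s
J = V / (n·D) = 6.07 / (153.350000 × 1.369) = 0.028914
regime bands: climb J<0.3422 | cruise [0.3422, 0.6844) | windmill J≥0.6844
J = 0.0289 → climb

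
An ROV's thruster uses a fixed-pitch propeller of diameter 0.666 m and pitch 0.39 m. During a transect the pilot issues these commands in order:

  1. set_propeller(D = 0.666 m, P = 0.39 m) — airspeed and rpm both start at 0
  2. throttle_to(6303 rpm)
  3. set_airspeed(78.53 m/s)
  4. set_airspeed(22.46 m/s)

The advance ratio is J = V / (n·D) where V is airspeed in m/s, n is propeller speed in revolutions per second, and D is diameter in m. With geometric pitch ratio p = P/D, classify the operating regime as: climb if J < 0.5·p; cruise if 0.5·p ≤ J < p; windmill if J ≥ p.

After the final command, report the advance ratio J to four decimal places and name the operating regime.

J = 0.3210, regime = cruise

set_propeller: D = 0.666 m, P = 0.39 m (p = P/D = 0.585586); state ← (V=0, rpm=0)
throttle_to(6303): rpm ← 6303
set_airspeed(78.53): V ← 78.53 m/s
set_airspeed(22.46): V ← 22.46 m/s
final state: V = 22.46 m/s, rpm = 6303 → n = rpm/60 = 105.050000 rev/s
J = V / (n·D) = 22.46 / (105.050000 × 0.666) = 0.321025
regime bands: climb J<0.2928 | cruise [0.2928, 0.5856) | windmill J≥0.5856
J = 0.3210 → cruise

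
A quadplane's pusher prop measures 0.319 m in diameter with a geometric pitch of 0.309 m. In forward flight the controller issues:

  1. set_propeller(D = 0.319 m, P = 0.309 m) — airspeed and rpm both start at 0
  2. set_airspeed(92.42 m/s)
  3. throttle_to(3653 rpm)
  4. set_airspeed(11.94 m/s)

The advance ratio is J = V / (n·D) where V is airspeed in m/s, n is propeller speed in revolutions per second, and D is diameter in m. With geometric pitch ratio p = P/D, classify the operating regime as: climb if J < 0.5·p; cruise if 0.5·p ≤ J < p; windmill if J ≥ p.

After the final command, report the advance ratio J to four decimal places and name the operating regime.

set_propeller: D = 0.319 m, P = 0.309 m (p = P/D = 0.968652); state ← (V=0, rpm=0)
set_airspeed(92.42): V ← 92.42 m/s
throttle_to(3653): rpm ← 3653
set_airspeed(11.94): V ← 11.94 m/s
final state: V = 11.94 m/s, rpm = 3653 → n = rpm/60 = 60.883333 rev/s
J = V / (n·D) = 11.94 / (60.883333 × 0.319) = 0.614774
regime bands: climb J<0.4843 | cruise [0.4843, 0.9687) | windmill J≥0.9687
J = 0.6148 → cruise

J = 0.6148, regime = cruise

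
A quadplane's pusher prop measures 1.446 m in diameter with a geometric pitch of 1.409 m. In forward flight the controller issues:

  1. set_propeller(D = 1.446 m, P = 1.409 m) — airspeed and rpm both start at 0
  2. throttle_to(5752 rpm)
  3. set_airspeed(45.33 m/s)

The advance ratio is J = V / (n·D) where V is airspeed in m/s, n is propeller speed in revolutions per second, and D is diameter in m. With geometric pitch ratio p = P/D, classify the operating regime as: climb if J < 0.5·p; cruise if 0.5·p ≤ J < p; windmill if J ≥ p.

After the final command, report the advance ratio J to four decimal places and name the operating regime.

set_propeller: D = 1.446 m, P = 1.409 m (p = P/D = 0.974412); state ← (V=0, rpm=0)
throttle_to(5752): rpm ← 5752
set_airspeed(45.33): V ← 45.33 m/s
final state: V = 45.33 m/s, rpm = 5752 → n = rpm/60 = 95.866667 rev/s
J = V / (n·D) = 45.33 / (95.866667 × 1.446) = 0.327002
regime bands: climb J<0.4872 | cruise [0.4872, 0.9744) | windmill J≥0.9744
J = 0.3270 → climb

J = 0.3270, regime = climb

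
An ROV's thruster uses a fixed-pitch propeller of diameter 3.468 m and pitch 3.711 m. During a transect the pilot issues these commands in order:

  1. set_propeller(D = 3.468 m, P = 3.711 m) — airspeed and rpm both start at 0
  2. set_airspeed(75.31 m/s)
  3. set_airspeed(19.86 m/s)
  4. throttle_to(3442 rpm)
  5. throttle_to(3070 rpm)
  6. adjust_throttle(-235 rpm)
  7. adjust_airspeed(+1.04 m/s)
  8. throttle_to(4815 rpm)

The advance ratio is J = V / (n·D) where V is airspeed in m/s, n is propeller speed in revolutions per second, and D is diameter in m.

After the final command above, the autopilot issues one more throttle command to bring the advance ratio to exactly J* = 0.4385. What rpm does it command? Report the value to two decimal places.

set_propeller: D = 3.468 m, P = 3.711 m (p = P/D = 1.070069); state ← (V=0, rpm=0)
set_airspeed(75.31): V ← 75.31 m/s
set_airspeed(19.86): V ← 19.86 m/s
throttle_to(3442): rpm ← 3442
throttle_to(3070): rpm ← 3070
adjust_throttle(-235): rpm ← 3070 -235 = 2835
adjust_airspeed(+1.04): V ← 19.86 +1.04 = 20.9 m/s
throttle_to(4815): rpm ← 4815
final state: V = 20.9 m/s, rpm = 4815 → n = rpm/60 = 80.250000 rev/s
target J* = 0.4385; solve J* = V/(n·D) for n: n = V/(J*·D) = 20.9/(0.4385 × 3.468) = 13.743508 rev/s
rpm = 60·n = 824.610480

rpm = 824.61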